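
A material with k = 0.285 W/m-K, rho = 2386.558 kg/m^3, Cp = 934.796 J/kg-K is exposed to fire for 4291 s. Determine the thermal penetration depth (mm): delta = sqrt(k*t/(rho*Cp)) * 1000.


alpha = 0.285 / (2386.558 * 934.796) = 1.2775e-07 m^2/s
alpha * t = 0.00054817
delta = sqrt(0.00054817) * 1000 = 23.413 mm

23.413 mm


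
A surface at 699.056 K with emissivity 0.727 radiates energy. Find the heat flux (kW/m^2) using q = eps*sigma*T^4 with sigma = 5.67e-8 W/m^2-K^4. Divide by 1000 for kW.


T^4 = 2.3881e+11
q = 0.727 * 5.67e-8 * 2.3881e+11 / 1000 = 9.8439 kW/m^2

9.8439 kW/m^2


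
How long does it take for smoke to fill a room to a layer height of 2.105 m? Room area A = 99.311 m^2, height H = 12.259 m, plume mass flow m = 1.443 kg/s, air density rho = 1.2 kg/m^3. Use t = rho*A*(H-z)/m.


H - z = 10.154 m
t = 1.2 * 99.311 * 10.154 / 1.443 = 838.59 s

838.59 s


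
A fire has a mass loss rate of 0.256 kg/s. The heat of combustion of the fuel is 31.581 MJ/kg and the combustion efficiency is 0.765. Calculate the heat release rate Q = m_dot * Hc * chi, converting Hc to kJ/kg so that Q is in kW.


Hc = 31.581 MJ/kg = 31.581 * 1000 kJ/kg = 31581 kJ/kg
Q = 0.256 kg/s * 31581 kJ/kg * 0.765 = 6184.8 kW

6184.8 kW


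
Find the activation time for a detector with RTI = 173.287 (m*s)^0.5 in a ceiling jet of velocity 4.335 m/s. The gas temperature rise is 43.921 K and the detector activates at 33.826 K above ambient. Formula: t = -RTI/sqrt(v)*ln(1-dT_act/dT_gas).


dT_act/dT_gas = 0.77016
ln(1 - 0.77016) = -1.4704
t = -173.287 / sqrt(4.335) * -1.4704 = 122.38 s

122.38 s


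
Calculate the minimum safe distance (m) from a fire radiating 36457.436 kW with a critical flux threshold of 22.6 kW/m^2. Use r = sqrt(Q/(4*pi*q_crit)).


4*pi*q_crit = 284.00
Q/(4*pi*q_crit) = 128.37
r = sqrt(128.37) = 11.330 m

11.330 m


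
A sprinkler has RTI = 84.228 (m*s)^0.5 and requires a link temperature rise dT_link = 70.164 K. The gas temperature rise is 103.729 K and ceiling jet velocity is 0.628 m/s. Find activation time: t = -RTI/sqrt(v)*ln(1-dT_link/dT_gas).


dT_link/dT_gas = 0.67642
ln(1 - 0.67642) = -1.1283
t = -84.228 / sqrt(0.628) * -1.1283 = 119.92 s

119.92 s


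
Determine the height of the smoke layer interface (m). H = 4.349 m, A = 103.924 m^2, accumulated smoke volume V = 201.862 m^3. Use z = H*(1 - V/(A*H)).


V/(A*H) = 0.44663
1 - 0.44663 = 0.55337
z = 4.349 * 0.55337 = 2.4066 m

2.4066 m


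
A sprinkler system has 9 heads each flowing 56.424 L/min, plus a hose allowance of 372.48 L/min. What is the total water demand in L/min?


Sprinkler demand = 9 * 56.424 = 507.816 L/min
Total = 507.816 + 372.48 = 880.296 L/min

880.296 L/min


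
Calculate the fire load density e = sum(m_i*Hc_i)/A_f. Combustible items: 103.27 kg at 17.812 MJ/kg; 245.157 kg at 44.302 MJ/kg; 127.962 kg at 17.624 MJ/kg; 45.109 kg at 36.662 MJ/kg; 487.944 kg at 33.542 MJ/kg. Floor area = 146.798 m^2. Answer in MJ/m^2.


Total energy = 103.27*17.812 + 245.157*44.302 + 127.962*17.624 + 45.109*36.662 + 487.944*33.542
= 1839.445 + 10860.95 + 2255.202 + 1653.786 + 16366.62
= 32976.00 MJ
e = 32976.00 / 146.798 = 224.64 MJ/m^2

224.64 MJ/m^2


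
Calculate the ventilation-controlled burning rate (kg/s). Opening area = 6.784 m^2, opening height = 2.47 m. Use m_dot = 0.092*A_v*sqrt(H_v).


sqrt(H_v) = 1.5716
m_dot = 0.092 * 6.784 * 1.5716 = 0.98089 kg/s

0.98089 kg/s


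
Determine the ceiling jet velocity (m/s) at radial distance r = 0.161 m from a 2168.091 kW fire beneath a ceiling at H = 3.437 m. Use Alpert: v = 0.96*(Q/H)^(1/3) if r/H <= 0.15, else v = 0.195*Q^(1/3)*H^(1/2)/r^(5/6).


r/H = 0.161 / 3.437 = 0.046843
r/H <= 0.15, so v = 0.96*(Q/H)^(1/3)
Q/H = 630.81
(Q/H)^(1/3) = 8.5763
v = 0.96 * 8.5763 = 8.2332 m/s

8.2332 m/s


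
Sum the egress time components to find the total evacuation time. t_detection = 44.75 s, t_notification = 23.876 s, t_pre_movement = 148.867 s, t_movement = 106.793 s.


Total = 44.75 + 23.876 + 148.867 + 106.793 = 324.286 s

324.286 s


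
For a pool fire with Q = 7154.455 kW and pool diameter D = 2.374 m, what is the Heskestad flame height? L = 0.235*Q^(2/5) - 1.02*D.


Q^(2/5) = 34.820
0.235 * Q^(2/5) = 8.1827
1.02 * D = 2.4215
L = 5.7613 m

5.7613 m


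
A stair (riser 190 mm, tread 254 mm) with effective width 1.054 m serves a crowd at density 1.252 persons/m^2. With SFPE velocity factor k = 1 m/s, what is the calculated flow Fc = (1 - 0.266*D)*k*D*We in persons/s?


1 - 0.266*D = 1 - 0.266*1.252 = 0.66697
Fs = 0.66697 * 1 * 1.252 = 0.83504 persons/(s*m)
Fc = 0.83504 * 1.054 = 0.88014 persons/s

0.88014 persons/s


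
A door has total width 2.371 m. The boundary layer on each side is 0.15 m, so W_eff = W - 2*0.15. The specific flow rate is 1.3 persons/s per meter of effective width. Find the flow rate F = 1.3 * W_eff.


W_eff = 2.371 - 0.30 = 2.071 m
F = 1.3 * 2.071 = 2.6923 persons/s

2.6923 persons/s


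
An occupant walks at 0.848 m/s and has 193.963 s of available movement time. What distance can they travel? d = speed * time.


d = 0.848 * 193.963 = 164.48 m

164.48 m


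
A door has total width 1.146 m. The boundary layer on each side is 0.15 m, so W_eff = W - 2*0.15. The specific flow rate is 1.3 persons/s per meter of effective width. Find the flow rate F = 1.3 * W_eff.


W_eff = 1.146 - 0.30 = 0.846 m
F = 1.3 * 0.846 = 1.0998 persons/s

1.0998 persons/s


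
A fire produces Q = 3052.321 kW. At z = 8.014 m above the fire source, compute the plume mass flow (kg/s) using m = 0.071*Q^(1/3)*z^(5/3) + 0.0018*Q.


Q^(1/3) = 14.506
z^(5/3) = 32.093
First term = 0.071 * 14.506 * 32.093 = 33.053
Second term = 0.0018 * 3052.321 = 5.4942
m = 38.548 kg/s

38.548 kg/s


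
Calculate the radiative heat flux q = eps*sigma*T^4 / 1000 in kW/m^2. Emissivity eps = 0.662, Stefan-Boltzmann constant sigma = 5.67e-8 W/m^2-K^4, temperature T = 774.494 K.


T^4 = 3.5981e+11
q = 0.662 * 5.67e-8 * 3.5981e+11 / 1000 = 13.506 kW/m^2

13.506 kW/m^2


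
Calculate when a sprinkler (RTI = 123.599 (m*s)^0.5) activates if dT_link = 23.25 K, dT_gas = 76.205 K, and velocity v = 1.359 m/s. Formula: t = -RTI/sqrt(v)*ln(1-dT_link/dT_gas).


dT_link/dT_gas = 0.30510
ln(1 - 0.30510) = -0.36398
t = -123.599 / sqrt(1.359) * -0.36398 = 38.591 s

38.591 s


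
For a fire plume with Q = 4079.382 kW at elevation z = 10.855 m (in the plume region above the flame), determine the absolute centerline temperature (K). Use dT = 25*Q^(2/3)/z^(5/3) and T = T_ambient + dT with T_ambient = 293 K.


Q^(2/3) = 255.31
z^(5/3) = 53.217
dT = 25 * 255.31 / 53.217 = 119.94 K
T = 293 + 119.94 = 412.94 K

412.94 K


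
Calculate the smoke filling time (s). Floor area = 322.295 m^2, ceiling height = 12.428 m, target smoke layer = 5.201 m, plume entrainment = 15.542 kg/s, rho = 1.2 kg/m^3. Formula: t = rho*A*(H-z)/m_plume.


H - z = 7.227 m
t = 1.2 * 322.295 * 7.227 / 15.542 = 179.84 s

179.84 s


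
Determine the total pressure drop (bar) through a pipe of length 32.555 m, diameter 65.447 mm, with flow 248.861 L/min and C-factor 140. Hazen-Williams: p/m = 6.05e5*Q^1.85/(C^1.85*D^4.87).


Q^1.85 = 27072
C^1.85 = 9339.8
D^4.87 = 6.9724e+08
p/m = 0.0025151 bar/m
p_total = 0.0025151 * 32.555 = 0.081879 bar

0.081879 bar


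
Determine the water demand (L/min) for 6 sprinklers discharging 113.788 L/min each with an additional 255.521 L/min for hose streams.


Sprinkler demand = 6 * 113.788 = 682.728 L/min
Total = 682.728 + 255.521 = 938.249 L/min

938.249 L/min


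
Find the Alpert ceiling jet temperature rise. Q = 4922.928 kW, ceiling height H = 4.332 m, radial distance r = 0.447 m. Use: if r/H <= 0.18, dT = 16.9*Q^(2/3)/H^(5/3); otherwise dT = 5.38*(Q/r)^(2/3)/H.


r/H = 0.447 / 4.332 = 0.10319
r/H <= 0.18, so dT = 16.9*Q^(2/3)/H^(5/3)
Q^(2/3) = 289.39
H^(5/3) = 11.512
dT = 16.9 * 289.39 / 11.512 = 424.84 K

424.84 K


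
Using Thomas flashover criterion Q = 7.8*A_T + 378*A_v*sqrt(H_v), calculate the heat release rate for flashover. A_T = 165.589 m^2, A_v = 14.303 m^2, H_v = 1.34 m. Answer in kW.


7.8*A_T = 1291.6
sqrt(H_v) = 1.1576
378*A_v*sqrt(H_v) = 6258.5
Q = 1291.6 + 6258.5 = 7550.1 kW

7550.1 kW


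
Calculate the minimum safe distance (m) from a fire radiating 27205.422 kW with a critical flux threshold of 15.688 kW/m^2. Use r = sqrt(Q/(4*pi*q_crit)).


4*pi*q_crit = 197.14
Q/(4*pi*q_crit) = 138.00
r = sqrt(138.00) = 11.747 m

11.747 m


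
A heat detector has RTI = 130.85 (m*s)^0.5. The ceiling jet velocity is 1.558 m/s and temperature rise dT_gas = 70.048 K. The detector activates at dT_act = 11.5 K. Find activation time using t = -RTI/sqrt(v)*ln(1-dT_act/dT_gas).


dT_act/dT_gas = 0.16417
ln(1 - 0.16417) = -0.17933
t = -130.85 / sqrt(1.558) * -0.17933 = 18.800 s

18.800 s


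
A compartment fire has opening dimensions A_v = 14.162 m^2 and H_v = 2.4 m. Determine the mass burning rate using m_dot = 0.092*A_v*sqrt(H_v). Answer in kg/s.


sqrt(H_v) = 1.5492
m_dot = 0.092 * 14.162 * 1.5492 = 2.0185 kg/s

2.0185 kg/s


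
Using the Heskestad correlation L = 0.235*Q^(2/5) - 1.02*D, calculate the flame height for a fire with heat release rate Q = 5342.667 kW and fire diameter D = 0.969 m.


Q^(2/5) = 30.982
0.235 * Q^(2/5) = 7.2807
1.02 * D = 0.98838
L = 6.2923 m

6.2923 m


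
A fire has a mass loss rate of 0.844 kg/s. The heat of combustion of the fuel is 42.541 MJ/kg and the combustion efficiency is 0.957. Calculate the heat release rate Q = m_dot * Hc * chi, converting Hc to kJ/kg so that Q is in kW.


Hc = 42.541 MJ/kg = 42.541 * 1000 kJ/kg = 42541 kJ/kg
Q = 0.844 kg/s * 42541 kJ/kg * 0.957 = 34361 kW

34361 kW


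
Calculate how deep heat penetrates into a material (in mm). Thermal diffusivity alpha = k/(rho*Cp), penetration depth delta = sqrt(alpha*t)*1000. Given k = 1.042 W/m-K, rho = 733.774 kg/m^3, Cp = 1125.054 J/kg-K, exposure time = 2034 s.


alpha = 1.042 / (733.774 * 1125.054) = 1.2622e-06 m^2/s
alpha * t = 0.0025673
delta = sqrt(0.0025673) * 1000 = 50.669 mm

50.669 mm


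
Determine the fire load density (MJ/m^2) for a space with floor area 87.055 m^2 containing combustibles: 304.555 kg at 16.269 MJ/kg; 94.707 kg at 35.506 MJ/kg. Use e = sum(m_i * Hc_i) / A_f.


Total energy = 304.555*16.269 + 94.707*35.506
= 4954.805 + 3362.667
= 8317.472 MJ
e = 8317.472 / 87.055 = 95.543 MJ/m^2

95.543 MJ/m^2


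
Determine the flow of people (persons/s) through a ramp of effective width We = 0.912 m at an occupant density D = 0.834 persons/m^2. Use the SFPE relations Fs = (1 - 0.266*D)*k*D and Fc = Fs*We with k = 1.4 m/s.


1 - 0.266*D = 1 - 0.266*0.834 = 0.77816
Fs = 0.77816 * 1.4 * 0.834 = 0.90857 persons/(s*m)
Fc = 0.90857 * 0.912 = 0.82862 persons/s

0.82862 persons/s


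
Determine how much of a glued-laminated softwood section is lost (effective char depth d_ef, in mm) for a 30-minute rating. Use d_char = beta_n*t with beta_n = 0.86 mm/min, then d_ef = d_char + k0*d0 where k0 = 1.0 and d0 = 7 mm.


d_char = 0.86 * 30 = 25.8 mm
d_ef = 25.8 + 1.0*7 = 32.8 mm

32.8 mm


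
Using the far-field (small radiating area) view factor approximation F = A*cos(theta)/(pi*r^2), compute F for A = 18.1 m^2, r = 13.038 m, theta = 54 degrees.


cos(54 deg) = 0.58779
pi*r^2 = 534.04
F = 18.1 * 0.58779 / 534.04 = 0.019922

0.019922


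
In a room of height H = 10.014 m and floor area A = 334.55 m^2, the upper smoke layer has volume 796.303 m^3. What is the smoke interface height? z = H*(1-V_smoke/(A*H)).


V/(A*H) = 0.23769
1 - 0.23769 = 0.76231
z = 10.014 * 0.76231 = 7.6338 m

7.6338 m


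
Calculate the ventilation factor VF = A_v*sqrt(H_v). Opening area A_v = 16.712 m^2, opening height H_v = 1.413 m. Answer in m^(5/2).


sqrt(H_v) = 1.1887
VF = 16.712 * 1.1887 = 19.866 m^(5/2)

19.866 m^(5/2)


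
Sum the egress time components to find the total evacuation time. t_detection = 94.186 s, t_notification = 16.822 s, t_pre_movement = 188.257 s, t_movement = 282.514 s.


Total = 94.186 + 16.822 + 188.257 + 282.514 = 581.779 s

581.779 s


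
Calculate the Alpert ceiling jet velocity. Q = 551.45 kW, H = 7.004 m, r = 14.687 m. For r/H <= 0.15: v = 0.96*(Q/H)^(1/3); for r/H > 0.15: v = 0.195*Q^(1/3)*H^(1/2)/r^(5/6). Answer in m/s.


r/H = 14.687 / 7.004 = 2.0969
r/H > 0.15, so v = 0.195*Q^(1/3)*H^(1/2)/r^(5/6)
Q^(1/3) = 8.2004
H^(1/2) = 2.6465
r^(5/6) = 9.3852
v = 0.195 * 8.2004 * 2.6465 / 9.3852 = 0.45092 m/s

0.45092 m/s


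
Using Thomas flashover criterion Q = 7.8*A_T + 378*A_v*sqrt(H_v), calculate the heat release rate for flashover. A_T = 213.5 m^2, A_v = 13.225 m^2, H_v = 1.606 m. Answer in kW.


7.8*A_T = 1665.3
sqrt(H_v) = 1.2673
378*A_v*sqrt(H_v) = 6335.2
Q = 1665.3 + 6335.2 = 8000.5 kW

8000.5 kW


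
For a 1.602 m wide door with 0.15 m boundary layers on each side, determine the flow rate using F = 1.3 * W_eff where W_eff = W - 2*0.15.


W_eff = 1.602 - 0.30 = 1.302 m
F = 1.3 * 1.302 = 1.6926 persons/s

1.6926 persons/s


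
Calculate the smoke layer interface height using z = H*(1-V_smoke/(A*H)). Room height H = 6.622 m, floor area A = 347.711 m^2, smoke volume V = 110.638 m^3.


V/(A*H) = 0.048050
1 - 0.048050 = 0.95195
z = 6.622 * 0.95195 = 6.3038 m

6.3038 m


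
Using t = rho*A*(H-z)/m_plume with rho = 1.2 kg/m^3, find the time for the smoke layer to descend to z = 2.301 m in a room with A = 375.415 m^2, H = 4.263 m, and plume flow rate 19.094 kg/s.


H - z = 1.962 m
t = 1.2 * 375.415 * 1.962 / 19.094 = 46.291 s

46.291 s


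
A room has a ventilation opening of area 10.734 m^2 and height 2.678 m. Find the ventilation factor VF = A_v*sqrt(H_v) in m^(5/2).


sqrt(H_v) = 1.6365
VF = 10.734 * 1.6365 = 17.566 m^(5/2)

17.566 m^(5/2)


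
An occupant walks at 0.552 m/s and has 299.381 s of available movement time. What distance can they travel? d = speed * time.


d = 0.552 * 299.381 = 165.26 m

165.26 m


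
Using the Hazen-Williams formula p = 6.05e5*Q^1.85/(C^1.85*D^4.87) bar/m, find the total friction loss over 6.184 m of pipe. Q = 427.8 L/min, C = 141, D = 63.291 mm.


Q^1.85 = 73756
C^1.85 = 9463.6
D^4.87 = 5.9229e+08
p/m = 0.0079609 bar/m
p_total = 0.0079609 * 6.184 = 0.049230 bar

0.049230 bar


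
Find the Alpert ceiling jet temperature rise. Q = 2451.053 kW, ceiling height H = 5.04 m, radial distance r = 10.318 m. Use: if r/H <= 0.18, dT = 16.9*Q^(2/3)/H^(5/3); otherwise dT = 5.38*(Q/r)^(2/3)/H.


r/H = 10.318 / 5.04 = 2.0472
r/H > 0.18, so dT = 5.38*(Q/r)^(2/3)/H
Q/r = 237.55
(Q/r)^(2/3) = 38.356
dT = 5.38 * 38.356 / 5.04 = 40.944 K

40.944 K


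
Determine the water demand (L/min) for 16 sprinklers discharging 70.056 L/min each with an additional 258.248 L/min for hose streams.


Sprinkler demand = 16 * 70.056 = 1120.896 L/min
Total = 1120.896 + 258.248 = 1379.144 L/min

1379.144 L/min


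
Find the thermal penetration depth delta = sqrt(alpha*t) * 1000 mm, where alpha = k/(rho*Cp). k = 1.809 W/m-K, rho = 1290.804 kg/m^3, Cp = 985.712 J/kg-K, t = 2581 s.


alpha = 1.809 / (1290.804 * 985.712) = 1.4218e-06 m^2/s
alpha * t = 0.0036696
delta = sqrt(0.0036696) * 1000 = 60.577 mm

60.577 mm


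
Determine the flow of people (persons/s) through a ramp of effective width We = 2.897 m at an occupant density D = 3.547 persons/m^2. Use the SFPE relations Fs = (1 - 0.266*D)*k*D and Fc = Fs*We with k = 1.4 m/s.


1 - 0.266*D = 1 - 0.266*3.547 = 0.056498
Fs = 0.056498 * 1.4 * 3.547 = 0.28056 persons/(s*m)
Fc = 0.28056 * 2.897 = 0.81278 persons/s

0.81278 persons/s


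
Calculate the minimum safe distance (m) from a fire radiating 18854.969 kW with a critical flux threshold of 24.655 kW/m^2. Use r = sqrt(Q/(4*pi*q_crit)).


4*pi*q_crit = 309.82
Q/(4*pi*q_crit) = 60.857
r = sqrt(60.857) = 7.8011 m

7.8011 m


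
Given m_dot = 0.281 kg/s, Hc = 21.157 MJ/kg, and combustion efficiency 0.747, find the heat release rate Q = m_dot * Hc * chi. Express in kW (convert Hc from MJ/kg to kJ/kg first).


Hc = 21.157 MJ/kg = 21.157 * 1000 kJ/kg = 21157 kJ/kg
Q = 0.281 kg/s * 21157 kJ/kg * 0.747 = 4441.0 kW

4441.0 kW


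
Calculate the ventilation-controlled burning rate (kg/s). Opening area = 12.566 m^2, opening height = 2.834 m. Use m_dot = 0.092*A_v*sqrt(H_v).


sqrt(H_v) = 1.6834
m_dot = 0.092 * 12.566 * 1.6834 = 1.9462 kg/s

1.9462 kg/s


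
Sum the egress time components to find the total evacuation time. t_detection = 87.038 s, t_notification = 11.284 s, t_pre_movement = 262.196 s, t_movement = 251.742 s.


Total = 87.038 + 11.284 + 262.196 + 251.742 = 612.26 s

612.26 s


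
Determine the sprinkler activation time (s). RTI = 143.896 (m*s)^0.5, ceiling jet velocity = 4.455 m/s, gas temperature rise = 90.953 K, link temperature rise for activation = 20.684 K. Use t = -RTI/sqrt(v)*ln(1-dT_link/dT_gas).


dT_link/dT_gas = 0.22741
ln(1 - 0.22741) = -0.25801
t = -143.896 / sqrt(4.455) * -0.25801 = 17.590 s

17.590 s


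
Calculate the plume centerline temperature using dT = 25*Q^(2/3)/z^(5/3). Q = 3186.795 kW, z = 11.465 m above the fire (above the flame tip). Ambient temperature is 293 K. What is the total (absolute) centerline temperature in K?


Q^(2/3) = 216.56
z^(5/3) = 58.294
dT = 25 * 216.56 / 58.294 = 92.872 K
T = 293 + 92.872 = 385.87 K

385.87 K


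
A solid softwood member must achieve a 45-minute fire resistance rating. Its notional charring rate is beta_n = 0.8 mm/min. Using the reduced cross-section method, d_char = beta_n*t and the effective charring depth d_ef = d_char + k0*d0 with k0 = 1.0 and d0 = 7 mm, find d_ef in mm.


d_char = 0.8 * 45 = 36 mm
d_ef = 36 + 1.0*7 = 43 mm

43 mm


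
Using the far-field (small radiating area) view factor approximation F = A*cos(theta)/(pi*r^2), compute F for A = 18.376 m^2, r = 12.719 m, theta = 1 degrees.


cos(1 deg) = 0.99985
pi*r^2 = 508.22
F = 18.376 * 0.99985 / 508.22 = 0.036152

0.036152


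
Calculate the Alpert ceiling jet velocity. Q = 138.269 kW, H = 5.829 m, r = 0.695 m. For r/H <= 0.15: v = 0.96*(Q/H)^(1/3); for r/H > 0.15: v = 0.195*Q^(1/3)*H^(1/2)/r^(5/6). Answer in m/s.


r/H = 0.695 / 5.829 = 0.11923
r/H <= 0.15, so v = 0.96*(Q/H)^(1/3)
Q/H = 23.721
(Q/H)^(1/3) = 2.8733
v = 0.96 * 2.8733 = 2.7583 m/s

2.7583 m/s


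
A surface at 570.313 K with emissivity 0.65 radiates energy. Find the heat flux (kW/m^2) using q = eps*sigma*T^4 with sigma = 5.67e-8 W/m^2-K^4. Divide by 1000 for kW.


T^4 = 1.0579e+11
q = 0.65 * 5.67e-8 * 1.0579e+11 / 1000 = 3.8990 kW/m^2

3.8990 kW/m^2


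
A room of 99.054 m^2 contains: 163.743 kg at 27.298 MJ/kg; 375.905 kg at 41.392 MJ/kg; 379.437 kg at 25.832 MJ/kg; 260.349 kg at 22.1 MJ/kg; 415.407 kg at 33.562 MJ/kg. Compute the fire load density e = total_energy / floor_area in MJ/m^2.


Total energy = 163.743*27.298 + 375.905*41.392 + 379.437*25.832 + 260.349*22.1 + 415.407*33.562
= 4469.856 + 15559.46 + 9801.617 + 5753.713 + 13941.89
= 49526.54 MJ
e = 49526.54 / 99.054 = 500.00 MJ/m^2

500.00 MJ/m^2


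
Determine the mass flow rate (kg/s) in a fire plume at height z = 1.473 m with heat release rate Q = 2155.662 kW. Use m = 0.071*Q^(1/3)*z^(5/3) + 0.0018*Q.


Q^(1/3) = 12.918
z^(5/3) = 1.9069
First term = 0.071 * 12.918 * 1.9069 = 1.7490
Second term = 0.0018 * 2155.662 = 3.8802
m = 5.6292 kg/s

5.6292 kg/s


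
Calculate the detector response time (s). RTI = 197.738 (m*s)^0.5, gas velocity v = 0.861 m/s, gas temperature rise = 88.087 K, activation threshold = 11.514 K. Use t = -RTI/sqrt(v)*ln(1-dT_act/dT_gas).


dT_act/dT_gas = 0.13071
ln(1 - 0.13071) = -0.14008
t = -197.738 / sqrt(0.861) * -0.14008 = 29.851 s

29.851 s


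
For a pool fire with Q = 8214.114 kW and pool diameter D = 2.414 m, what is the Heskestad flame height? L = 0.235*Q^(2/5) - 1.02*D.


Q^(2/5) = 36.798
0.235 * Q^(2/5) = 8.6475
1.02 * D = 2.4623
L = 6.1853 m

6.1853 m


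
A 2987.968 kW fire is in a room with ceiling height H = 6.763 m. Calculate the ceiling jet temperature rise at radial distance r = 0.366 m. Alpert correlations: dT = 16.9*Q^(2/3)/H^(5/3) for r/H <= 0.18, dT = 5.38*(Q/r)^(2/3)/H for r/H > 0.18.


r/H = 0.366 / 6.763 = 0.054118
r/H <= 0.18, so dT = 16.9*Q^(2/3)/H^(5/3)
Q^(2/3) = 207.45
H^(5/3) = 24.186
dT = 16.9 * 207.45 / 24.186 = 144.96 K

144.96 K


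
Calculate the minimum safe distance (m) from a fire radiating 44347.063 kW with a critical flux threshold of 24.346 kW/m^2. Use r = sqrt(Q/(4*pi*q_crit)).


4*pi*q_crit = 305.94
Q/(4*pi*q_crit) = 144.95
r = sqrt(144.95) = 12.040 m

12.040 m


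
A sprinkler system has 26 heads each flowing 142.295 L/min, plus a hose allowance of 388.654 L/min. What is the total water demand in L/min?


Sprinkler demand = 26 * 142.295 = 3699.67 L/min
Total = 3699.67 + 388.654 = 4088.324 L/min

4088.324 L/min


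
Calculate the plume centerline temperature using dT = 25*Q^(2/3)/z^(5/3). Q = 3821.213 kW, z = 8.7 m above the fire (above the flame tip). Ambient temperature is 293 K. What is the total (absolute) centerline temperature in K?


Q^(2/3) = 244.42
z^(5/3) = 36.801
dT = 25 * 244.42 / 36.801 = 166.04 K
T = 293 + 166.04 = 459.04 K

459.04 K


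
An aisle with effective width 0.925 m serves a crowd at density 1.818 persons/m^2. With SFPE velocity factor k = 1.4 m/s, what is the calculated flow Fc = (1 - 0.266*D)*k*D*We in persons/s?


1 - 0.266*D = 1 - 0.266*1.818 = 0.51641
Fs = 0.51641 * 1.4 * 1.818 = 1.3144 persons/(s*m)
Fc = 1.3144 * 0.925 = 1.2158 persons/s

1.2158 persons/s


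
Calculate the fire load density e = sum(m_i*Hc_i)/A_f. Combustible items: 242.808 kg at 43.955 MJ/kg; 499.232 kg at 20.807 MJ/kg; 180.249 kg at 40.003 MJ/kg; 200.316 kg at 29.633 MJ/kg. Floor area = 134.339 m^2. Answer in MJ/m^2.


Total energy = 242.808*43.955 + 499.232*20.807 + 180.249*40.003 + 200.316*29.633
= 10672.63 + 10387.52 + 7210.501 + 5935.964
= 34206.61 MJ
e = 34206.61 / 134.339 = 254.63 MJ/m^2

254.63 MJ/m^2


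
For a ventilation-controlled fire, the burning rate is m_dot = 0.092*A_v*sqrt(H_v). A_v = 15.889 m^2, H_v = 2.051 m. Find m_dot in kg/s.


sqrt(H_v) = 1.4321
m_dot = 0.092 * 15.889 * 1.4321 = 2.0935 kg/s

2.0935 kg/s


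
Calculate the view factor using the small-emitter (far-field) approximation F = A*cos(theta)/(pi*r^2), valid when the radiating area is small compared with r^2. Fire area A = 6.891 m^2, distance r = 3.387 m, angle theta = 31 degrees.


cos(31 deg) = 0.85717
pi*r^2 = 36.040
F = 6.891 * 0.85717 / 36.040 = 0.16390

0.16390


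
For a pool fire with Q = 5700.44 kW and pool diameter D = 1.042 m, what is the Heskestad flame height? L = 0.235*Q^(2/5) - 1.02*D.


Q^(2/5) = 31.795
0.235 * Q^(2/5) = 7.4719
1.02 * D = 1.0628
L = 6.4091 m

6.4091 m


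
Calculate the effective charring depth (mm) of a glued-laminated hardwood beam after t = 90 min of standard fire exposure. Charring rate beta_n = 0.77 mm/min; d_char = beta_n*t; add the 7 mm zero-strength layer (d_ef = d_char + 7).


d_char = 0.77 * 90 = 69.3 mm
d_ef = 69.3 + 1.0*7 = 76.3 mm

76.3 mm


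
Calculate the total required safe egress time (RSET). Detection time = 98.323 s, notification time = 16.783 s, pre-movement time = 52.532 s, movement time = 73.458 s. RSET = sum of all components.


Total = 98.323 + 16.783 + 52.532 + 73.458 = 241.096 s

241.096 s


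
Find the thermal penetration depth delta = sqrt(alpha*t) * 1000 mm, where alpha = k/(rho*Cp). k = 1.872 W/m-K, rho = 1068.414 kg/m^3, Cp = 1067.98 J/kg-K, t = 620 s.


alpha = 1.872 / (1068.414 * 1067.98) = 1.6406e-06 m^2/s
alpha * t = 0.0010172
delta = sqrt(0.0010172) * 1000 = 31.893 mm

31.893 mm


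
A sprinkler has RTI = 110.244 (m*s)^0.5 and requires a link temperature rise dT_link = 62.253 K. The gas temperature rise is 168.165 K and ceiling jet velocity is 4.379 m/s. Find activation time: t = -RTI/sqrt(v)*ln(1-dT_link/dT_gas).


dT_link/dT_gas = 0.37019
ln(1 - 0.37019) = -0.46234
t = -110.244 / sqrt(4.379) * -0.46234 = 24.357 s

24.357 s


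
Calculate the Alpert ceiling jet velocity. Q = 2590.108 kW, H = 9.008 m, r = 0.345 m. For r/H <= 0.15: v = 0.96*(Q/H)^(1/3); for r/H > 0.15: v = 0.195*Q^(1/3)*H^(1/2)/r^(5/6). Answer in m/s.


r/H = 0.345 / 9.008 = 0.038299
r/H <= 0.15, so v = 0.96*(Q/H)^(1/3)
Q/H = 287.53
(Q/H)^(1/3) = 6.6003
v = 0.96 * 6.6003 = 6.3363 m/s

6.3363 m/s


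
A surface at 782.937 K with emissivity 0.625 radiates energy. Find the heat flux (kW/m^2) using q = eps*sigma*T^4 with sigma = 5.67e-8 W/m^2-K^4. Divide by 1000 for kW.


T^4 = 3.7576e+11
q = 0.625 * 5.67e-8 * 3.7576e+11 / 1000 = 13.316 kW/m^2

13.316 kW/m^2


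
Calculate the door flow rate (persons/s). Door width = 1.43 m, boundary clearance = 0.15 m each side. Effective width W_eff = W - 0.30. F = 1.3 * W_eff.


W_eff = 1.43 - 0.30 = 1.13 m
F = 1.3 * 1.13 = 1.469 persons/s

1.469 persons/s


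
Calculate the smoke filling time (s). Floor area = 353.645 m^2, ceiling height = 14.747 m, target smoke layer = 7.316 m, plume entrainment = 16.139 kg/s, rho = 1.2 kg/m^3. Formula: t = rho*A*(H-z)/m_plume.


H - z = 7.431 m
t = 1.2 * 353.645 * 7.431 / 16.139 = 195.40 s

195.40 s


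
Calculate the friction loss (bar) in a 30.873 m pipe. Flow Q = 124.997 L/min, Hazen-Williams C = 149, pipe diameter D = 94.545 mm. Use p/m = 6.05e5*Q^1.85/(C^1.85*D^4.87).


Q^1.85 = 7572.9
C^1.85 = 10481
D^4.87 = 4.1818e+09
p/m = 0.00010454 bar/m
p_total = 0.00010454 * 30.873 = 0.0032273 bar

0.0032273 bar


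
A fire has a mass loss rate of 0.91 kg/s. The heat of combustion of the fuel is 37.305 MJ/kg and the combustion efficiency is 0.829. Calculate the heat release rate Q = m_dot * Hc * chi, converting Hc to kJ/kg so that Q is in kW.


Hc = 37.305 MJ/kg = 37.305 * 1000 kJ/kg = 37305 kJ/kg
Q = 0.91 kg/s * 37305 kJ/kg * 0.829 = 28143 kW

28143 kW


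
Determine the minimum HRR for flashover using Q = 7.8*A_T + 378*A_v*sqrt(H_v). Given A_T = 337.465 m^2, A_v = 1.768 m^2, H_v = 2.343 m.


7.8*A_T = 2632.227
sqrt(H_v) = 1.5307
378*A_v*sqrt(H_v) = 1023.0
Q = 2632.227 + 1023.0 = 3655.2 kW

3655.2 kW


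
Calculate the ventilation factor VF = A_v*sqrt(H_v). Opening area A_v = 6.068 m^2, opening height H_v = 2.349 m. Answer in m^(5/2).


sqrt(H_v) = 1.5326
VF = 6.068 * 1.5326 = 9.3001 m^(5/2)

9.3001 m^(5/2)


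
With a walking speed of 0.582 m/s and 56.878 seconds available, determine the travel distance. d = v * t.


d = 0.582 * 56.878 = 33.103 m

33.103 m


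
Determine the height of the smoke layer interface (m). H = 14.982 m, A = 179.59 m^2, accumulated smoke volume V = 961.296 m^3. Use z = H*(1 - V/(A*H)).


V/(A*H) = 0.35728
1 - 0.35728 = 0.64272
z = 14.982 * 0.64272 = 9.6293 m

9.6293 m


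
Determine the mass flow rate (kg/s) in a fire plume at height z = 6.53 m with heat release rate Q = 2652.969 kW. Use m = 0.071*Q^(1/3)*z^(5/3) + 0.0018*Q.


Q^(1/3) = 13.843
z^(5/3) = 22.813
First term = 0.071 * 13.843 * 22.813 = 22.423
Second term = 0.0018 * 2652.969 = 4.7753
m = 27.198 kg/s

27.198 kg/s


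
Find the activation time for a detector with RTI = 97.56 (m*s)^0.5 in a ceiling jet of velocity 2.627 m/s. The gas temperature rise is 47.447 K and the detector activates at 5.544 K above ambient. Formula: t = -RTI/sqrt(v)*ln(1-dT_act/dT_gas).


dT_act/dT_gas = 0.11685
ln(1 - 0.11685) = -0.12426
t = -97.56 / sqrt(2.627) * -0.12426 = 7.4793 s

7.4793 s


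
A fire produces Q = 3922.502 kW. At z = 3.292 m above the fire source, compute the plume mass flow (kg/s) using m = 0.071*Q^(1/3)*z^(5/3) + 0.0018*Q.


Q^(1/3) = 15.771
z^(5/3) = 7.2851
First term = 0.071 * 15.771 * 7.2851 = 8.1573
Second term = 0.0018 * 3922.502 = 7.0605
m = 15.218 kg/s

15.218 kg/s


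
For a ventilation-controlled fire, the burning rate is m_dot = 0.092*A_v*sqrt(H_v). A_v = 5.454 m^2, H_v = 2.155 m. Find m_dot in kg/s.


sqrt(H_v) = 1.4680
m_dot = 0.092 * 5.454 * 1.4680 = 0.73659 kg/s

0.73659 kg/s


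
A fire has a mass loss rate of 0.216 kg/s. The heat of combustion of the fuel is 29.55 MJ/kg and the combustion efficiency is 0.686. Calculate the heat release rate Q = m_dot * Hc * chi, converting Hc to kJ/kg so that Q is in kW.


Hc = 29.55 MJ/kg = 29.55 * 1000 kJ/kg = 29550 kJ/kg
Q = 0.216 kg/s * 29550 kJ/kg * 0.686 = 4378.6 kW

4378.6 kW


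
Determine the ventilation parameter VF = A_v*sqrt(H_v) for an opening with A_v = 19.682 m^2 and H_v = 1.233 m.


sqrt(H_v) = 1.1104
VF = 19.682 * 1.1104 = 21.855 m^(5/2)

21.855 m^(5/2)


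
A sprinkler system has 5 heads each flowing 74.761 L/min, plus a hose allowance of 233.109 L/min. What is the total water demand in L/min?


Sprinkler demand = 5 * 74.761 = 373.805 L/min
Total = 373.805 + 233.109 = 606.914 L/min

606.914 L/min


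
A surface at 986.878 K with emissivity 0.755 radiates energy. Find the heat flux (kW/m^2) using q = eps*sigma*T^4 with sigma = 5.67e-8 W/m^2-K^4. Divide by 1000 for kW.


T^4 = 9.4854e+11
q = 0.755 * 5.67e-8 * 9.4854e+11 / 1000 = 40.605 kW/m^2

40.605 kW/m^2


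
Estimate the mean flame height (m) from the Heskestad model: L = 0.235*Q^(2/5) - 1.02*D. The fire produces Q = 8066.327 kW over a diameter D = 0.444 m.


Q^(2/5) = 36.532
0.235 * Q^(2/5) = 8.5850
1.02 * D = 0.45288
L = 8.1321 m

8.1321 m


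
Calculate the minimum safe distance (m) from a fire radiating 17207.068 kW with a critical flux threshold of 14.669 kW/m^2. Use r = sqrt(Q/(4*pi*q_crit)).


4*pi*q_crit = 184.34
Q/(4*pi*q_crit) = 93.346
r = sqrt(93.346) = 9.6616 m

9.6616 m


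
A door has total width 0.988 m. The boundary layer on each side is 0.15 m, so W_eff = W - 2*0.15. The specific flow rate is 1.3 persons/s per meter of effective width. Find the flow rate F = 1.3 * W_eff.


W_eff = 0.988 - 0.30 = 0.688 m
F = 1.3 * 0.688 = 0.89440 persons/s

0.89440 persons/s


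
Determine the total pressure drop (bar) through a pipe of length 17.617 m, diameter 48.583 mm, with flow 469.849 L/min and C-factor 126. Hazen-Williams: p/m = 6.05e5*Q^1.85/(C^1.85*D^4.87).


Q^1.85 = 87725
C^1.85 = 7685.7
D^4.87 = 1.6337e+08
p/m = 0.042268 bar/m
p_total = 0.042268 * 17.617 = 0.74464 bar

0.74464 bar


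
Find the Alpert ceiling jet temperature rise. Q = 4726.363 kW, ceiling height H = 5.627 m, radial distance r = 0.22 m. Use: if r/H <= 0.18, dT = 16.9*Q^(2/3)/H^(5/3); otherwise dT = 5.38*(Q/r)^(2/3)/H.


r/H = 0.22 / 5.627 = 0.039097
r/H <= 0.18, so dT = 16.9*Q^(2/3)/H^(5/3)
Q^(2/3) = 281.63
H^(5/3) = 17.802
dT = 16.9 * 281.63 / 17.802 = 267.37 K

267.37 K


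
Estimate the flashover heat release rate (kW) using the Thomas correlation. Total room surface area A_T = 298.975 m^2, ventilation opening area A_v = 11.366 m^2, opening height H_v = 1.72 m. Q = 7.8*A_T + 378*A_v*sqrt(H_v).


7.8*A_T = 2332.005
sqrt(H_v) = 1.3115
378*A_v*sqrt(H_v) = 5634.6
Q = 2332.005 + 5634.6 = 7966.6 kW

7966.6 kW


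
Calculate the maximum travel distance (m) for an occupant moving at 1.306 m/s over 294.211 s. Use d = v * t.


d = 1.306 * 294.211 = 384.24 m

384.24 m


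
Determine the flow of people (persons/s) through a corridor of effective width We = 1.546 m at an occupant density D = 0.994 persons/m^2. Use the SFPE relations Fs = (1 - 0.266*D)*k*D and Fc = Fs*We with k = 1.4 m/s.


1 - 0.266*D = 1 - 0.266*0.994 = 0.73560
Fs = 0.73560 * 1.4 * 0.994 = 1.0237 persons/(s*m)
Fc = 1.0237 * 1.546 = 1.5826 persons/s

1.5826 persons/s


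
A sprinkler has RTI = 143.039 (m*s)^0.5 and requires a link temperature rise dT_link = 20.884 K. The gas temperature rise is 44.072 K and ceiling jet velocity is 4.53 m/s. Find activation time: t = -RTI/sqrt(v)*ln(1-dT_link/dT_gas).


dT_link/dT_gas = 0.47386
ln(1 - 0.47386) = -0.64219
t = -143.039 / sqrt(4.53) * -0.64219 = 43.159 s

43.159 s


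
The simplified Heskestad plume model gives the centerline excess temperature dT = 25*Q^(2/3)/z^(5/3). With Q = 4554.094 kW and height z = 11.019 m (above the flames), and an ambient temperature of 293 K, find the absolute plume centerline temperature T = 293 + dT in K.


Q^(2/3) = 274.75
z^(5/3) = 54.564
dT = 25 * 274.75 / 54.564 = 125.88 K
T = 293 + 125.88 = 418.88 K

418.88 K


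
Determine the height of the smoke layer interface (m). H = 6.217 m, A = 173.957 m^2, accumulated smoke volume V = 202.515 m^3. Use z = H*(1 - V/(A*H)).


V/(A*H) = 0.18726
1 - 0.18726 = 0.81274
z = 6.217 * 0.81274 = 5.0528 m

5.0528 m


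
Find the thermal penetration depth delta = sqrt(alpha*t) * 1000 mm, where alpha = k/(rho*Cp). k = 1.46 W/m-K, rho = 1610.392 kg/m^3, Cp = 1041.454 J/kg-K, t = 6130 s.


alpha = 1.46 / (1610.392 * 1041.454) = 8.7052e-07 m^2/s
alpha * t = 0.0053363
delta = sqrt(0.0053363) * 1000 = 73.050 mm

73.050 mm


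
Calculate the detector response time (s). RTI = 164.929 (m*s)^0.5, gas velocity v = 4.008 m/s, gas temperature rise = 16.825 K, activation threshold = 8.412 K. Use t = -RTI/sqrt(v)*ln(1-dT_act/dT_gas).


dT_act/dT_gas = 0.49997
ln(1 - 0.49997) = -0.69309
t = -164.929 / sqrt(4.008) * -0.69309 = 57.098 s

57.098 s


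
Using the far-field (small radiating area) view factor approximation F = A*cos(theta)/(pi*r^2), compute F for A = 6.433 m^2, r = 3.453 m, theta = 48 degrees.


cos(48 deg) = 0.66913
pi*r^2 = 37.458
F = 6.433 * 0.66913 / 37.458 = 0.11492

0.11492


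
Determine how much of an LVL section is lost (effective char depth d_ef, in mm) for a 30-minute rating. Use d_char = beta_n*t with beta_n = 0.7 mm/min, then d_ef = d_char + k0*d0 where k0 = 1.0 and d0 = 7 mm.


d_char = 0.7 * 30 = 21 mm
d_ef = 21 + 1.0*7 = 28 mm

28 mm


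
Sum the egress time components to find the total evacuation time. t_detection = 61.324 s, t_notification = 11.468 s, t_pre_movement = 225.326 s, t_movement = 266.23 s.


Total = 61.324 + 11.468 + 225.326 + 266.23 = 564.348 s

564.348 s


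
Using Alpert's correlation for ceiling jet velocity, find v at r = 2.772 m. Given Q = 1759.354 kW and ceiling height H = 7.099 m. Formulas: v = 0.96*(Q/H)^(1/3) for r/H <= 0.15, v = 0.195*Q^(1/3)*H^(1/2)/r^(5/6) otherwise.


r/H = 2.772 / 7.099 = 0.39048
r/H > 0.15, so v = 0.195*Q^(1/3)*H^(1/2)/r^(5/6)
Q^(1/3) = 12.072
H^(1/2) = 2.6644
r^(5/6) = 2.3388
v = 0.195 * 12.072 * 2.6644 / 2.3388 = 2.6818 m/s

2.6818 m/s


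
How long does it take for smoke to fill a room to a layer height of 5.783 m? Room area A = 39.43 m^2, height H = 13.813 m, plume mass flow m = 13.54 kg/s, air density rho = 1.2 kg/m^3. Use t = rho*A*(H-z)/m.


H - z = 8.03 m
t = 1.2 * 39.43 * 8.03 / 13.54 = 28.061 s

28.061 s


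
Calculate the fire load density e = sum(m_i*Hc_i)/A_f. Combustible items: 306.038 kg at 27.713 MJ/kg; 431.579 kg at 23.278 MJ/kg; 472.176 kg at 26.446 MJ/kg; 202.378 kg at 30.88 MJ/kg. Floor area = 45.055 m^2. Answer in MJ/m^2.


Total energy = 306.038*27.713 + 431.579*23.278 + 472.176*26.446 + 202.378*30.88
= 8481.231 + 10046.30 + 12487.17 + 6249.433
= 37264.13 MJ
e = 37264.13 / 45.055 = 827.08 MJ/m^2

827.08 MJ/m^2


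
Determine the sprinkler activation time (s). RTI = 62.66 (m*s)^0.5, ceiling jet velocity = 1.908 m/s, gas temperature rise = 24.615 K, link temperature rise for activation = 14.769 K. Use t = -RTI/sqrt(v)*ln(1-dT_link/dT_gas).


dT_link/dT_gas = 0.6
ln(1 - 0.6) = -0.91629
t = -62.66 / sqrt(1.908) * -0.91629 = 41.566 s

41.566 s


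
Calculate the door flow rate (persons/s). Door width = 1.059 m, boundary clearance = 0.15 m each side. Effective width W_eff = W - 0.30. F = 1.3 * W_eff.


W_eff = 1.059 - 0.30 = 0.759 m
F = 1.3 * 0.759 = 0.98670 persons/s

0.98670 persons/s


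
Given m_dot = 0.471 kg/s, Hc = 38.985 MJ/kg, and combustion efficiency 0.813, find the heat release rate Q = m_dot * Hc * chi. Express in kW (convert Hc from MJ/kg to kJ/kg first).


Hc = 38.985 MJ/kg = 38.985 * 1000 kJ/kg = 38985 kJ/kg
Q = 0.471 kg/s * 38985 kJ/kg * 0.813 = 14928 kW

14928 kW


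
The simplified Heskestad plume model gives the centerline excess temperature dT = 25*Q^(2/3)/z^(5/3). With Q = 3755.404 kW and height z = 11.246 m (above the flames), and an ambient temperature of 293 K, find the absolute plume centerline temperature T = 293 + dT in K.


Q^(2/3) = 241.60
z^(5/3) = 56.450
dT = 25 * 241.60 / 56.450 = 107.00 K
T = 293 + 107.00 = 400.00 K

400.00 K


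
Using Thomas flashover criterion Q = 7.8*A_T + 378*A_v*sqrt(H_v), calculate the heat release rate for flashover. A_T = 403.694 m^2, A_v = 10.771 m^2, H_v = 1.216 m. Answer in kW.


7.8*A_T = 3148.8
sqrt(H_v) = 1.1027
378*A_v*sqrt(H_v) = 4489.7
Q = 3148.8 + 4489.7 = 7638.5 kW

7638.5 kW


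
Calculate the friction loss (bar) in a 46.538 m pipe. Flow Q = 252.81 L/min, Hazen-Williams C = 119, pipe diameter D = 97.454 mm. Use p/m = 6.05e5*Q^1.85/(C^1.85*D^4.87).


Q^1.85 = 27872
C^1.85 = 6914.5
D^4.87 = 4.8468e+09
p/m = 0.00050316 bar/m
p_total = 0.00050316 * 46.538 = 0.023416 bar

0.023416 bar


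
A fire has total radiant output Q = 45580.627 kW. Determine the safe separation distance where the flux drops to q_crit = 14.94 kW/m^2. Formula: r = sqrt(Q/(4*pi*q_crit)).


4*pi*q_crit = 187.74
Q/(4*pi*q_crit) = 242.78
r = sqrt(242.78) = 15.582 m

15.582 m


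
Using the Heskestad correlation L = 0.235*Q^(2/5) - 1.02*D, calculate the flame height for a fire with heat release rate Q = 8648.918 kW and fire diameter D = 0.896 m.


Q^(2/5) = 37.565
0.235 * Q^(2/5) = 8.8278
1.02 * D = 0.91392
L = 7.9139 m

7.9139 m


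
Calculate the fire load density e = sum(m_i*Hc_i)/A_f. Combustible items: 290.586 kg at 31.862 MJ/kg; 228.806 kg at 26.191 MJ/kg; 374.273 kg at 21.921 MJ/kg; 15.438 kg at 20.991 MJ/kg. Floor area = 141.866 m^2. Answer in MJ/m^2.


Total energy = 290.586*31.862 + 228.806*26.191 + 374.273*21.921 + 15.438*20.991
= 9258.651 + 5992.658 + 8204.438 + 324.0591
= 23779.81 MJ
e = 23779.81 / 141.866 = 167.62 MJ/m^2

167.62 MJ/m^2


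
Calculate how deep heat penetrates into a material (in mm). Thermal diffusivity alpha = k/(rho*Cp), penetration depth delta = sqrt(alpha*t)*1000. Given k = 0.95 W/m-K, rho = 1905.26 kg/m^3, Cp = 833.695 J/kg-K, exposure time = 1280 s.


alpha = 0.95 / (1905.26 * 833.695) = 5.9808e-07 m^2/s
alpha * t = 0.00076555
delta = sqrt(0.00076555) * 1000 = 27.669 mm

27.669 mm


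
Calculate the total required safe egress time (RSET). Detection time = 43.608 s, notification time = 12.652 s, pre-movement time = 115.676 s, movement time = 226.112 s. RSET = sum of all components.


Total = 43.608 + 12.652 + 115.676 + 226.112 = 398.048 s

398.048 s


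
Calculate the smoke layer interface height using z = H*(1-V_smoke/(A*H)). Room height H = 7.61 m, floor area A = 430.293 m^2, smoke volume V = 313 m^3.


V/(A*H) = 0.095586
1 - 0.095586 = 0.90441
z = 7.61 * 0.90441 = 6.8826 m

6.8826 m


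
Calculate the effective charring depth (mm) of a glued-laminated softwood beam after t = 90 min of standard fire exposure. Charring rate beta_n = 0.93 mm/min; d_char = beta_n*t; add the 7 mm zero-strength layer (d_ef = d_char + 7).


d_char = 0.93 * 90 = 83.7 mm
d_ef = 83.7 + 1.0*7 = 90.7 mm

90.7 mm


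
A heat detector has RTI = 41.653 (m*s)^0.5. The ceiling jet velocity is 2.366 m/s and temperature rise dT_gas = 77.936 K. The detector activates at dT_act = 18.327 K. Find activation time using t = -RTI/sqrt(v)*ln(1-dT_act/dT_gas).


dT_act/dT_gas = 0.23515
ln(1 - 0.23515) = -0.26808
t = -41.653 / sqrt(2.366) * -0.26808 = 7.2595 s

7.2595 s


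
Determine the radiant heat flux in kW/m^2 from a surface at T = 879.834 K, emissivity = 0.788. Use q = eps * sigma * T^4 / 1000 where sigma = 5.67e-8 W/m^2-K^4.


T^4 = 5.9924e+11
q = 0.788 * 5.67e-8 * 5.9924e+11 / 1000 = 26.774 kW/m^2

26.774 kW/m^2


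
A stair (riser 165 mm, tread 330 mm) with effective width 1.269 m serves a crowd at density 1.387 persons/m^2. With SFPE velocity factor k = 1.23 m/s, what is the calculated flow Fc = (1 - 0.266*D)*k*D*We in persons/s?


1 - 0.266*D = 1 - 0.266*1.387 = 0.63106
Fs = 0.63106 * 1.23 * 1.387 = 1.0766 persons/(s*m)
Fc = 1.0766 * 1.269 = 1.3662 persons/s

1.3662 persons/s
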